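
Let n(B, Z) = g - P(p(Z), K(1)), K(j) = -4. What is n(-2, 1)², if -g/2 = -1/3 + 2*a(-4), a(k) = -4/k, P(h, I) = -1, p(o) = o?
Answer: 49/9 ≈ 5.4444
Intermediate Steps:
g = -10/3 (g = -2*(-1/3 + 2*(-4/(-4))) = -2*(-1*⅓ + 2*(-4*(-¼))) = -2*(-⅓ + 2*1) = -2*(-⅓ + 2) = -2*5/3 = -10/3 ≈ -3.3333)
n(B, Z) = -7/3 (n(B, Z) = -10/3 - 1*(-1) = -10/3 + 1 = -7/3)
n(-2, 1)² = (-7/3)² = 49/9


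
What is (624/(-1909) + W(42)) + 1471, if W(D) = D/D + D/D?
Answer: 2811333/1909 ≈ 1472.7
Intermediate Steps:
W(D) = 2 (W(D) = 1 + 1 = 2)
(624/(-1909) + W(42)) + 1471 = (624/(-1909) + 2) + 1471 = (624*(-1/1909) + 2) + 1471 = (-624/1909 + 2) + 1471 = 3194/1909 + 1471 = 2811333/1909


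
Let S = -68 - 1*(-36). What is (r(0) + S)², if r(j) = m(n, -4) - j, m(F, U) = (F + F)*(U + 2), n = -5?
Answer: 144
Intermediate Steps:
m(F, U) = 2*F*(2 + U) (m(F, U) = (2*F)*(2 + U) = 2*F*(2 + U))
r(j) = 20 - j (r(j) = 2*(-5)*(2 - 4) - j = 2*(-5)*(-2) - j = 20 - j)
S = -32 (S = -68 + 36 = -32)
(r(0) + S)² = ((20 - 1*0) - 32)² = ((20 + 0) - 32)² = (20 - 32)² = (-12)² = 144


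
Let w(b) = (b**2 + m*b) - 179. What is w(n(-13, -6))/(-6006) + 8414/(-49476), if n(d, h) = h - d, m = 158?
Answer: -392155/1179178 ≈ -0.33257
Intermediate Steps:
w(b) = -179 + b**2 + 158*b (w(b) = (b**2 + 158*b) - 179 = -179 + b**2 + 158*b)
w(n(-13, -6))/(-6006) + 8414/(-49476) = (-179 + (-6 - 1*(-13))**2 + 158*(-6 - 1*(-13)))/(-6006) + 8414/(-49476) = (-179 + (-6 + 13)**2 + 158*(-6 + 13))*(-1/6006) + 8414*(-1/49476) = (-179 + 7**2 + 158*7)*(-1/6006) - 601/3534 = (-179 + 49 + 1106)*(-1/6006) - 601/3534 = 976*(-1/6006) - 601/3534 = -488/3003 - 601/3534 = -392155/1179178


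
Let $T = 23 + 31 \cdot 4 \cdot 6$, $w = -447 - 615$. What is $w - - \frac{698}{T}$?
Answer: $- \frac{813856}{767} \approx -1061.1$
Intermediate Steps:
$w = -1062$
$T = 767$ ($T = 23 + 31 \cdot 24 = 23 + 744 = 767$)
$w - - \frac{698}{T} = -1062 - - \frac{698}{767} = -1062 + \frac{698}{767} = - \frac{813856}{767}$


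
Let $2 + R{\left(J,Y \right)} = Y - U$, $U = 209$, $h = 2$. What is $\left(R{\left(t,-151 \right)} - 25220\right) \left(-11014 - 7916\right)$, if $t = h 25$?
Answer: $484267260$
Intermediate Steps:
$t = 50$ ($t = 2 \cdot 25 = 50$)
$R{\left(J,Y \right)} = -211 + Y$ ($R{\left(J,Y \right)} = -2 + \left(Y - 209\right) = -2 + \left(-209 + Y\right) = -211 + Y$)
$\left(R{\left(t,-151 \right)} - 25220\right) \left(-11014 - 7916\right) = \left(\left(-211 - 151\right) - 25220\right) \left(-11014 - 7916\right) = \left(-362 - 25220\right) \left(-18930\right) = \left(-25582\right) \left(-18930\right) = 484267260$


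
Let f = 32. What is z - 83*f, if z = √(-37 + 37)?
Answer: -2656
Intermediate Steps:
z = 0 (z = √0 = 0)
z - 83*f = 0 - 83*32 = 0 - 2656 = -2656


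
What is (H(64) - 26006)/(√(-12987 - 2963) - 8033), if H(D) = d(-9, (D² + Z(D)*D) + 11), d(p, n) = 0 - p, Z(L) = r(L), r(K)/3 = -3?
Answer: 7201169/2225691 + 129985*I*√638/64545039 ≈ 3.2355 + 0.050868*I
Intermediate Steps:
r(K) = -9 (r(K) = 3*(-3) = -9)
Z(L) = -9
d(p, n) = -p
H(D) = 9 (H(D) = -1*(-9) = 9)
(H(64) - 26006)/(√(-12987 - 2963) - 8033) = (9 - 26006)/(√(-12987 - 2963) - 8033) = -25997/(√(-15950) - 8033) = -25997/(5*I*√638 - 8033) = -25997/(-8033 + 5*I*√638)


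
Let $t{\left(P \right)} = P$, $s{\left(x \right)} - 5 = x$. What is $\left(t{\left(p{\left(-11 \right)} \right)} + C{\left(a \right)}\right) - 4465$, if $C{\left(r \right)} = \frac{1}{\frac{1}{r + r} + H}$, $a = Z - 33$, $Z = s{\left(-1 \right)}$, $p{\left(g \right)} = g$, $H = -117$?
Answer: $- \frac{30378670}{6787} \approx -4476.0$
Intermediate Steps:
$s{\left(x \right)} = 5 + x$
$Z = 4$ ($Z = 5 - 1 = 4$)
$a = -29$ ($a = 4 - 33 = -29$)
$C{\left(r \right)} = \frac{1}{-117 + \frac{1}{2 r}}$ ($C{\left(r \right)} = \frac{1}{\frac{1}{r + r} - 117} = \frac{1}{\frac{1}{2 r} - 117} = \frac{1}{-117 + \frac{1}{2 r}}$)
$\left(t{\left(p{\left(-11 \right)} \right)} + C{\left(a \right)}\right) - 4465 = \left(-11 - - \frac{58}{-1 + 234 \left(-29\right)}\right) - 4465 = \left(-11 - - \frac{58}{-1 - 6786}\right) - 4465 = \left(-11 - - \frac{58}{-6787}\right) - 4465 = \left(-11 - \left(-58\right) \left(- \frac{1}{6787}\right)\right) - 4465 = \left(-11 - \frac{58}{6787}\right) - 4465 = - \frac{74715}{6787} - 4465 = - \frac{30378670}{6787}$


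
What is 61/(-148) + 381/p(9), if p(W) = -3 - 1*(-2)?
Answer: -56449/148 ≈ -381.41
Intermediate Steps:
p(W) = -1 (p(W) = -3 + 2 = -1)
61/(-148) + 381/p(9) = 61/(-148) + 381/(-1) = 61*(-1/148) + 381*(-1) = -61/148 - 381 = -56449/148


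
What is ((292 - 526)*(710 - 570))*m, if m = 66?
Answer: -2162160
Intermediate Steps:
((292 - 526)*(710 - 570))*m = ((292 - 526)*(710 - 570))*66 = -234*140*66 = -32760*66 = -2162160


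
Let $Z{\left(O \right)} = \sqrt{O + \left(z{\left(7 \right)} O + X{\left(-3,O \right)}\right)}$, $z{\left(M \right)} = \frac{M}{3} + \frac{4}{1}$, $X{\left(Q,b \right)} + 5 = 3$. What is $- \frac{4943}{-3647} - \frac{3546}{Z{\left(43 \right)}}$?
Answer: $\frac{4943}{3647} - \frac{1773 \sqrt{705}}{235} \approx -198.97$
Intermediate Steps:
$X{\left(Q,b \right)} = -2$ ($X{\left(Q,b \right)} = -5 + 3 = -2$)
$z{\left(M \right)} = 4 + \frac{M}{3}$ ($z{\left(M \right)} = M \frac{1}{3} + 4 \cdot 1 = \frac{M}{3} + 4 = 4 + \frac{M}{3}$)
$Z{\left(O \right)} = \sqrt{-2 + \frac{22 O}{3}}$ ($Z{\left(O \right)} = \sqrt{O + \left(\left(4 + \frac{1}{3} \cdot 7\right) O - 2\right)} = \sqrt{O + \left(\left(4 + \frac{7}{3}\right) O - 2\right)} = \sqrt{O + \left(\frac{19 O}{3} - 2\right)} = \sqrt{O + \left(-2 + \frac{19 O}{3}\right)} = \sqrt{-2 + \frac{22 O}{3}}$)
$- \frac{4943}{-3647} - \frac{3546}{Z{\left(43 \right)}} = - \frac{4943}{-3647} - \frac{3546}{\frac{1}{3} \sqrt{-18 + 66 \cdot 43}} = \left(-4943\right) \left(- \frac{1}{3647}\right) - \frac{3546}{\frac{1}{3} \sqrt{-18 + 2838}} = \frac{4943}{3647} - \frac{3546}{\frac{1}{3} \sqrt{2820}} = \frac{4943}{3647} - \frac{3546}{\frac{1}{3} \cdot 2 \sqrt{705}} = \frac{4943}{3647} - \frac{3546}{\frac{2}{3} \sqrt{705}} = \frac{4943}{3647} - 3546 \frac{\sqrt{705}}{470} = \frac{4943}{3647} - \frac{1773 \sqrt{705}}{235}$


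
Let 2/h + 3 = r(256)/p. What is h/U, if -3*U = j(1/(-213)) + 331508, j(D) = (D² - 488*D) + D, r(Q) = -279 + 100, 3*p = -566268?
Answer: 6422753223/1064267853746297 ≈ 6.0349e-6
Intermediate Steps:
p = -188756 (p = (⅓)*(-566268) = -188756)
r(Q) = -179
j(D) = D² - 487*D
h = -377512/566089 (h = 2/(-3 - 179/(-188756)) = 2/(-3 - 179*(-1/188756)) = 2/(-3 + 179/188756) = 2/(-566089/188756) = 2*(-188756/566089) = -377512/566089 ≈ -0.66688)
U = -15040290184/136107 (U = -((-487 + 1/(-213))/(-213) + 331508)/3 = -(-(-487 - 1/213)/213 + 331508)/3 = -(-1/213*(-103732/213) + 331508)/3 = -(103732/45369 + 331508)/3 = -⅓*15040290184/45369 = -15040290184/136107 ≈ -1.1050e+5)
h/U = -377512/(566089*(-15040290184/136107)) = -377512/566089*(-136107/15040290184) = 6422753223/1064267853746297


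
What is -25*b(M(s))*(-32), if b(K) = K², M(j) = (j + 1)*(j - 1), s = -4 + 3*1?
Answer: 0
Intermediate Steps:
s = -1 (s = -4 + 3 = -1)
M(j) = (1 + j)*(-1 + j)
-25*b(M(s))*(-32) = -25*(-1 + (-1)²)²*(-32) = -25*(-1 + 1)²*(-32) = -25*0²*(-32) = -25*0*(-32) = 0*(-32) = 0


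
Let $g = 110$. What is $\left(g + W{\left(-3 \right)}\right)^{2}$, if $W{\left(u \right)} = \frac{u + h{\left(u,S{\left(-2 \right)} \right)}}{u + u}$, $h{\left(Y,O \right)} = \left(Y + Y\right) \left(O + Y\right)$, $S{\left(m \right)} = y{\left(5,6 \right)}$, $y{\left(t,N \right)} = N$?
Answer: $\frac{51529}{4} \approx 12882.0$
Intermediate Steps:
$S{\left(m \right)} = 6$
$h{\left(Y,O \right)} = 2 Y \left(O + Y\right)$
$W{\left(u \right)} = \frac{u + 2 u \left(6 + u\right)}{2 u}$ ($W{\left(u \right)} = \frac{u + 2 u \left(6 + u\right)}{u + u} = \frac{u + 2 u \left(6 + u\right)}{2 u}$)
$\left(g + W{\left(-3 \right)}\right)^{2} = \left(110 + \left(\frac{13}{2} - 3\right)\right)^{2} = \left(110 + \frac{7}{2}\right)^{2} = \left(\frac{227}{2}\right)^{2} = \frac{51529}{4}$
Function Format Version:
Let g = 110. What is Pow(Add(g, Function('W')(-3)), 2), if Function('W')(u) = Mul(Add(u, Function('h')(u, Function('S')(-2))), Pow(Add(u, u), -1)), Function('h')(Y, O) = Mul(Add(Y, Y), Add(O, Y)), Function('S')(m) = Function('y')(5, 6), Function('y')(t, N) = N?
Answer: Rational(51529, 4) ≈ 12882.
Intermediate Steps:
Function('S')(m) = 6
Function('h')(Y, O) = Mul(2, Y, Add(O, Y)) (Function('h')(Y, O) = Mul(Mul(2, Y), Add(O, Y)) = Mul(2, Y, Add(O, Y)))
Function('W')(u) = Mul(Rational(1, 2), Pow(u, -1), Add(u, Mul(2, u, Add(6, u)))) (Function('W')(u) = Mul(Add(u, Mul(2, u, Add(6, u))), Pow(Add(u, u), -1)) = Mul(Add(u, Mul(2, u, Add(6, u))), Pow(Mul(2, u), -1)) = Mul(Add(u, Mul(2, u, Add(6, u))), Mul(Rational(1, 2), Pow(u, -1))) = Mul(Rational(1, 2), Pow(u, -1), Add(u, Mul(2, u, Add(6, u)))))
Pow(Add(g, Function('W')(-3)), 2) = Pow(Add(110, Add(Rational(13, 2), -3)), 2) = Pow(Add(110, Rational(7, 2)), 2) = Pow(Rational(227, 2), 2) = Rational(51529, 4)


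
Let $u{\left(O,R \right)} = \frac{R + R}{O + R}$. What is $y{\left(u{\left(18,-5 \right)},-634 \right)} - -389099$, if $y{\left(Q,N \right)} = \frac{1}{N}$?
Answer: $\frac{246688765}{634} \approx 3.891 \cdot 10^{5}$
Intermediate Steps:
$u{\left(O,R \right)} = \frac{2 R}{O + R}$
$y{\left(u{\left(18,-5 \right)},-634 \right)} - -389099 = \frac{1}{-634} - -389099 = - \frac{1}{634} + 389099 = \frac{246688765}{634}$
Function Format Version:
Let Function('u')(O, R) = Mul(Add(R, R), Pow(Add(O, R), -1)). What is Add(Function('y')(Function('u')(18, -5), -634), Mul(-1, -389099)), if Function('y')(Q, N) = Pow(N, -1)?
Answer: Rational(246688765, 634) ≈ 3.8910e+5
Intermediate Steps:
Function('u')(O, R) = Mul(2, R, Pow(Add(O, R), -1)) (Function('u')(O, R) = Mul(Mul(2, R), Pow(Add(O, R), -1)) = Mul(2, R, Pow(Add(O, R), -1)))
Add(Function('y')(Function('u')(18, -5), -634), Mul(-1, -389099)) = Add(Pow(-634, -1), Mul(-1, -389099)) = Add(Rational(-1, 634), 389099) = Rational(246688765, 634)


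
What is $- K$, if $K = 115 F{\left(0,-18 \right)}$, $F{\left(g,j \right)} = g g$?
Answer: $0$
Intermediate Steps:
$F{\left(g,j \right)} = g^{2}$
$K = 0$ ($K = 115 \cdot 0^{2} = 115 \cdot 0 = 0$)
$- K = \left(-1\right) 0 = 0$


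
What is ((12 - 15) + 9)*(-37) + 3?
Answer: -219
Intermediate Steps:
((12 - 15) + 9)*(-37) + 3 = (-3 + 9)*(-37) + 3 = 6*(-37) + 3 = -222 + 3 = -219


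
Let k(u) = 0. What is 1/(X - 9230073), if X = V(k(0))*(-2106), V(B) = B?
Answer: -1/9230073 ≈ -1.0834e-7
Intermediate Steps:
X = 0 (X = 0*(-2106) = 0)
1/(X - 9230073) = 1/(0 - 9230073) = 1/(-9230073) = -1/9230073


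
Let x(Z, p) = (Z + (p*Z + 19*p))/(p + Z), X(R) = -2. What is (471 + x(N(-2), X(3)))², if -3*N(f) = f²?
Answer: 232324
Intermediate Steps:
N(f) = -f²/3
x(Z, p) = (Z + 19*p + Z*p)/(Z + p) (x(Z, p) = (Z + (Z*p + 19*p))/(Z + p) = (Z + (19*p + Z*p))/(Z + p) = (Z + 19*p + Z*p)/(Z + p))
(471 + x(N(-2), X(3)))² = (471 + (-⅓*(-2)² + 19*(-2) - ⅓*(-2)²*(-2))/(-⅓*(-2)² - 2))² = (471 + (-⅓*4 - 38 - ⅓*4*(-2))/(-⅓*4 - 2))² = (471 + (-4/3 - 38 - 4/3*(-2))/(-4/3 - 2))² = (471 + (-4/3 - 38 + 8/3)/(-10/3))² = (471 - 3/10*(-110/3))² = (471 + 11)² = 482² = 232324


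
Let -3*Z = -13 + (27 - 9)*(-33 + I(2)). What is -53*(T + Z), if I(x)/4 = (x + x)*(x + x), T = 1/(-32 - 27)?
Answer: 1704374/177 ≈ 9629.2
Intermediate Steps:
T = -1/59 (T = 1/(-59) = -1/59 ≈ -0.016949)
I(x) = 16*x² (I(x) = 4*((x + x)*(x + x)) = 4*((2*x)*(2*x)) = 4*(4*x²) = 16*x²)
Z = -545/3 (Z = -(-13 + (27 - 9)*(-33 + 16*2²))/3 = -(-13 + 18*(-33 + 16*4))/3 = -(-13 + 18*(-33 + 64))/3 = -(-13 + 18*31)/3 = -(-13 + 558)/3 = -⅓*545 = -545/3 ≈ -181.67)
-53*(T + Z) = -53*(-1/59 - 545/3) = -53*(-32158/177) = 1704374/177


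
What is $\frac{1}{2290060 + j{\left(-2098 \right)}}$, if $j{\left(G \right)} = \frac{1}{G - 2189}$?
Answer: $\frac{4287}{9817487219} \approx 4.3667 \cdot 10^{-7}$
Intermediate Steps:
$j{\left(G \right)} = \frac{1}{-2189 + G}$
$\frac{1}{2290060 + j{\left(-2098 \right)}} = \frac{1}{2290060 + \frac{1}{-2189 - 2098}} = \frac{1}{2290060 + \frac{1}{-4287}} = \frac{1}{2290060 - \frac{1}{4287}} = \frac{1}{\frac{9817487219}{4287}} = \frac{4287}{9817487219}$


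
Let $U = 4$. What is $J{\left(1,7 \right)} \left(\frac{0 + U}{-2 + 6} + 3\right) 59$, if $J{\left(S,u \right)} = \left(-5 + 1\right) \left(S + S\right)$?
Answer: $-1888$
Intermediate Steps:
$J{\left(S,u \right)} = - 8 S$ ($J{\left(S,u \right)} = - 4 \cdot 2 S = - 8 S$)
$J{\left(1,7 \right)} \left(\frac{0 + U}{-2 + 6} + 3\right) 59 = \left(-8\right) 1 \left(\frac{0 + 4}{-2 + 6} + 3\right) 59 = - 8 \left(\frac{4}{4} + 3\right) 59 = - 8 \left(4 \cdot \frac{1}{4} + 3\right) 59 = - 8 \left(1 + 3\right) 59 = - 8 \cdot 4 \cdot 59 = \left(-8\right) 236 = -1888$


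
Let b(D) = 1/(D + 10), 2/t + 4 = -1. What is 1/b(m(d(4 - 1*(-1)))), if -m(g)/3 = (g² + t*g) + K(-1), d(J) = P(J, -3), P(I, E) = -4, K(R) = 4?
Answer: -274/5 ≈ -54.800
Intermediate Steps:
t = -⅖ (t = 2/(-4 - 1) = 2/(-5) = 2*(-⅕) = -⅖ ≈ -0.40000)
d(J) = -4
m(g) = -12 - 3*g² + 6*g/5 (m(g) = -3*((g² - 2*g/5) + 4) = -3*(4 + g² - 2*g/5) = -12 - 3*g² + 6*g/5)
b(D) = 1/(10 + D)
1/b(m(d(4 - 1*(-1)))) = 1/(1/(10 + (-12 - 3*(-4)² + (6/5)*(-4)))) = 1/(1/(10 + (-12 - 3*16 - 24/5))) = 1/(1/(10 + (-12 - 48 - 24/5))) = 1/(1/(10 - 324/5)) = 1/(1/(-274/5)) = 1/(-5/274) = -274/5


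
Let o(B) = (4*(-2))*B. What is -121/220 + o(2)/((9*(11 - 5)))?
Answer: -457/540 ≈ -0.84630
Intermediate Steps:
o(B) = -8*B
-121/220 + o(2)/((9*(11 - 5))) = -121/220 + (-8*2)/((9*(11 - 5))) = -121*1/220 - 16/(9*6) = -11/20 - 16/54 = -11/20 - 16*1/54 = -11/20 - 8/27 = -457/540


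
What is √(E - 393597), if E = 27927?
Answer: 3*I*√40630 ≈ 604.71*I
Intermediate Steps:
√(E - 393597) = √(27927 - 393597) = √(-365670) = 3*I*√40630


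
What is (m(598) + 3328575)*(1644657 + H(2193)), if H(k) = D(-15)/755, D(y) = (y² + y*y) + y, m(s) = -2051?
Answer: 826119927730056/151 ≈ 5.4710e+12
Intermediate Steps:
D(y) = y + 2*y² (D(y) = (y² + y²) + y = 2*y² + y = y + 2*y²)
H(k) = 87/151 (H(k) = -15*(1 + 2*(-15))/755 = -15*(1 - 30)*(1/755) = -15*(-29)*(1/755) = 435*(1/755) = 87/151)
(m(598) + 3328575)*(1644657 + H(2193)) = (-2051 + 3328575)*(1644657 + 87/151) = 3326524*(248343294/151) = 826119927730056/151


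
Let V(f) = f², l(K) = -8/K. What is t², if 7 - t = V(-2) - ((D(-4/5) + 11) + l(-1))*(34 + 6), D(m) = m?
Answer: 534361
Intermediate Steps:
t = 731 (t = 7 - ((-2)² - ((-4/5 + 11) - 8/(-1))*(34 + 6)) = 7 - (4 - ((-4*⅕ + 11) - 8*(-1))*40) = 7 - (4 - ((-⅘ + 11) + 8)*40) = 7 - (4 - (51/5 + 8)*40) = 7 - (4 - 91*40/5) = 7 - (4 - 1*728) = 7 - (4 - 728) = 7 - 1*(-724) = 7 + 724 = 731)
t² = 731² = 534361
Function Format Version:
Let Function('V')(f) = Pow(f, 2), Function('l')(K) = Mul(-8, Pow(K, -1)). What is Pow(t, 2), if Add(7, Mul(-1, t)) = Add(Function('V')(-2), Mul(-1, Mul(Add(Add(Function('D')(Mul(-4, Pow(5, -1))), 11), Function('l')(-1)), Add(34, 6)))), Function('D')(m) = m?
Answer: 534361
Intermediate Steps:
t = 731 (t = Add(7, Mul(-1, Add(Pow(-2, 2), Mul(-1, Mul(Add(Add(Mul(-4, Pow(5, -1)), 11), Mul(-8, Pow(-1, -1))), Add(34, 6)))))) = Add(7, Mul(-1, Add(4, Mul(-1, Mul(Add(Add(Mul(-4, Rational(1, 5)), 11), Mul(-8, -1)), 40))))) = Add(7, Mul(-1, Add(4, Mul(-1, Mul(Add(Add(Rational(-4, 5), 11), 8), 40))))) = Add(7, Mul(-1, Add(4, Mul(-1, Mul(Add(Rational(51, 5), 8), 40))))) = Add(7, Mul(-1, Add(4, Mul(-1, Mul(Rational(91, 5), 40))))) = Add(7, Mul(-1, Add(4, Mul(-1, 728)))) = Add(7, Mul(-1, Add(4, -728))) = Add(7, Mul(-1, -724)) = Add(7, 724) = 731)
Pow(t, 2) = Pow(731, 2) = 534361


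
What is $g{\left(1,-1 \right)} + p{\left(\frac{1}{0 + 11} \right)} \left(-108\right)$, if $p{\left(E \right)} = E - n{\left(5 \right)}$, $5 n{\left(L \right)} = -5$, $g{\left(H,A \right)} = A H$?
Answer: $- \frac{1307}{11} \approx -118.82$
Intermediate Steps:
$n{\left(L \right)} = -1$ ($n{\left(L \right)} = \frac{1}{5} \left(-5\right) = -1$)
$p{\left(E \right)} = 1 + E$ ($p{\left(E \right)} = E - -1 = E + 1 = 1 + E$)
$g{\left(1,-1 \right)} + p{\left(\frac{1}{0 + 11} \right)} \left(-108\right) = \left(-1\right) 1 + \left(1 + \frac{1}{0 + 11}\right) \left(-108\right) = -1 + \left(1 + \frac{1}{11}\right) \left(-108\right) = -1 + \frac{12}{11} \left(-108\right) = -1 - \frac{1296}{11} = - \frac{1307}{11}$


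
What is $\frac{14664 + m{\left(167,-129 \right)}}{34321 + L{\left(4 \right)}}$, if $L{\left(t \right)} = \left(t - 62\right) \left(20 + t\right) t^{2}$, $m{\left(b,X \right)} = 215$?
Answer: $\frac{14879}{12049} \approx 1.2349$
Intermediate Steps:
$L{\left(t \right)} = t^{2} \left(-62 + t\right) \left(20 + t\right)$ ($L{\left(t \right)} = \left(-62 + t\right) \left(20 + t\right) t^{2} = t^{2} \left(-62 + t\right) \left(20 + t\right)$)
$\frac{14664 + m{\left(167,-129 \right)}}{34321 + L{\left(4 \right)}} = \frac{14664 + 215}{34321 + 4^{2} \left(-1240 + 4^{2} - 168\right)} = \frac{14879}{34321 + 16 \left(-1240 + 16 - 168\right)} = \frac{14879}{34321 + 16 \left(-1392\right)} = \frac{14879}{34321 - 22272} = \frac{14879}{12049}$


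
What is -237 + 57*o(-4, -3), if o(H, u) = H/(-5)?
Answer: -957/5 ≈ -191.40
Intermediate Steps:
o(H, u) = -H/5 (o(H, u) = H*(-⅕) = -H/5)
-237 + 57*o(-4, -3) = -237 + 57*(-⅕*(-4)) = -237 + 57*(⅘) = -237 + 228/5 = -957/5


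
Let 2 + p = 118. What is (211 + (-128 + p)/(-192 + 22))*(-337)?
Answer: -6046117/85 ≈ -71131.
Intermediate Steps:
p = 116 (p = -2 + 118 = 116)
(211 + (-128 + p)/(-192 + 22))*(-337) = (211 + (-128 + 116)/(-192 + 22))*(-337) = (211 - 12/(-170))*(-337) = (211 - 12*(-1/170))*(-337) = (211 + 6/85)*(-337) = (17941/85)*(-337) = -6046117/85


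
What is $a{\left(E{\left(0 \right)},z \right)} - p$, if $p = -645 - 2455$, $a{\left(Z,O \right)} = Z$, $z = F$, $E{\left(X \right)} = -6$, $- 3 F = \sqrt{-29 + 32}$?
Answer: $3094$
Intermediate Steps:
$F = - \frac{\sqrt{3}}{3}$ ($F = - \frac{\sqrt{-29 + 32}}{3} = - \frac{\sqrt{3}}{3} \approx -0.57735$)
$z = - \frac{\sqrt{3}}{3} \approx -0.57735$
$p = -3100$
$a{\left(E{\left(0 \right)},z \right)} - p = -6 - -3100 = -6 + 3100 = 3094$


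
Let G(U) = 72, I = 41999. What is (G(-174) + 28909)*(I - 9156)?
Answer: 951822983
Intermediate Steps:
(G(-174) + 28909)*(I - 9156) = (72 + 28909)*(41999 - 9156) = 28981*32843 = 951822983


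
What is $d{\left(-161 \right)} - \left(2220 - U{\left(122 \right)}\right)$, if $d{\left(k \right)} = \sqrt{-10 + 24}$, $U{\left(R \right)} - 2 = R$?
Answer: $-2096 + \sqrt{14} \approx -2092.3$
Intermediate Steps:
$U{\left(R \right)} = 2 + R$
$d{\left(k \right)} = \sqrt{14}$
$d{\left(-161 \right)} - \left(2220 - U{\left(122 \right)}\right) = \sqrt{14} - \left(2220 - \left(2 + 122\right)\right) = \sqrt{14} - \left(2220 - 124\right) = \sqrt{14} - 2096 = -2096 + \sqrt{14}$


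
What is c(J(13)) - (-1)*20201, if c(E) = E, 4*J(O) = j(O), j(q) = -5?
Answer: 80799/4 ≈ 20200.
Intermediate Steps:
J(O) = -5/4 (J(O) = (¼)*(-5) = -5/4)
c(J(13)) - (-1)*20201 = -5/4 - (-1)*20201 = -5/4 - 1*(-20201) = -5/4 + 20201 = 80799/4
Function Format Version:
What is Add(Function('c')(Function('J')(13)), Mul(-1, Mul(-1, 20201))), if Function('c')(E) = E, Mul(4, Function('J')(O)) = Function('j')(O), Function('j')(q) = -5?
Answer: Rational(80799, 4) ≈ 20200.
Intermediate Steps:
Function('J')(O) = Rational(-5, 4) (Function('J')(O) = Mul(Rational(1, 4), -5) = Rational(-5, 4))
Add(Function('c')(Function('J')(13)), Mul(-1, Mul(-1, 20201))) = Add(Rational(-5, 4), Mul(-1, Mul(-1, 20201))) = Add(Rational(-5, 4), Mul(-1, -20201)) = Add(Rational(-5, 4), 20201) = Rational(80799, 4)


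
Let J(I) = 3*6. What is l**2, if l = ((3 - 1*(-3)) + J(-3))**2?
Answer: 331776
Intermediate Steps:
J(I) = 18
l = 576 (l = ((3 - 1*(-3)) + 18)**2 = ((3 + 3) + 18)**2 = (6 + 18)**2 = 24**2 = 576)
l**2 = 576**2 = 331776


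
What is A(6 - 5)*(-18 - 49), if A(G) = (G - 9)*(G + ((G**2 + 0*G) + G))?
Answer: 1608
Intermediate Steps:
A(G) = (-9 + G)*(G**2 + 2*G) (A(G) = (-9 + G)*(G + ((G**2 + 0) + G)) = (-9 + G)*(G + (G**2 + G)) = (-9 + G)*(G + (G + G**2)) = (-9 + G)*(G**2 + 2*G))
A(6 - 5)*(-18 - 49) = ((6 - 5)*(-18 + (6 - 5)**2 - 7*(6 - 5)))*(-18 - 49) = (1*(-18 + 1**2 - 7*1))*(-67) = (1*(-18 + 1 - 7))*(-67) = (1*(-24))*(-67) = -24*(-67) = 1608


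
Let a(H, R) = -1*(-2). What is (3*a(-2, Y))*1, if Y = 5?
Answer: 6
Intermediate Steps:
a(H, R) = 2
(3*a(-2, Y))*1 = (3*2)*1 = 6*1 = 6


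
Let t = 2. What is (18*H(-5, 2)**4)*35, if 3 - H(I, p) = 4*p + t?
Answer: 1512630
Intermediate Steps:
H(I, p) = 1 - 4*p (H(I, p) = 3 - (4*p + 2) = 3 - (2 + 4*p) = 3 + (-2 - 4*p) = 1 - 4*p)
(18*H(-5, 2)**4)*35 = (18*(1 - 4*2)**4)*35 = (18*(1 - 8)**4)*35 = (18*(-7)**4)*35 = (18*2401)*35 = 43218*35 = 1512630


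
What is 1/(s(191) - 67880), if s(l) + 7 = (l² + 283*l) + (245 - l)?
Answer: 1/22701 ≈ 4.4051e-5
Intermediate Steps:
s(l) = 238 + l² + 282*l (s(l) = -7 + ((l² + 283*l) + (245 - l)) = -7 + (245 + l² + 282*l) = 238 + l² + 282*l)
1/(s(191) - 67880) = 1/((238 + 191² + 282*191) - 67880) = 1/((238 + 36481 + 53862) - 67880) = 1/(90581 - 67880) = 1/22701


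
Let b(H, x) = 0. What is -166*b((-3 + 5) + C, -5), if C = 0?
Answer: 0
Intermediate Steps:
-166*b((-3 + 5) + C, -5) = -166*0 = 0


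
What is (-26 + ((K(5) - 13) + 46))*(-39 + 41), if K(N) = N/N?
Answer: 16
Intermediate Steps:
K(N) = 1
(-26 + ((K(5) - 13) + 46))*(-39 + 41) = (-26 + ((1 - 13) + 46))*(-39 + 41) = (-26 + (-12 + 46))*2 = (-26 + 34)*2 = 8*2 = 16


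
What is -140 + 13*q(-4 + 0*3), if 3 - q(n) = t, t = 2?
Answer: -127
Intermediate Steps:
q(n) = 1 (q(n) = 3 - 1*2 = 3 - 2 = 1)
-140 + 13*q(-4 + 0*3) = -140 + 13*1 = -140 + 13 = -127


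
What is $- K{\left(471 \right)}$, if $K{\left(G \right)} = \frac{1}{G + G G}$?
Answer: $- \frac{1}{222312} \approx -4.4982 \cdot 10^{-6}$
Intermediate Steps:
$K{\left(G \right)} = \frac{1}{G + G^{2}}$
$- K{\left(471 \right)} = - \frac{1}{471 \left(1 + 471\right)} = - \frac{1}{471 \cdot 472} = \left(-1\right) \frac{1}{222312} = - \frac{1}{222312}$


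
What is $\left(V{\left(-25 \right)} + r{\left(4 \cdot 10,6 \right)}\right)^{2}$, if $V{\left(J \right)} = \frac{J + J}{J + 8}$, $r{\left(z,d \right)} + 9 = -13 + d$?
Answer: $\frac{49284}{289} \approx 170.53$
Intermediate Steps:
$r{\left(z,d \right)} = -22 + d$ ($r{\left(z,d \right)} = -9 + \left(-13 + d\right) = -22 + d$)
$V{\left(J \right)} = \frac{2 J}{8 + J}$
$\left(V{\left(-25 \right)} + r{\left(4 \cdot 10,6 \right)}\right)^{2} = \left(2 \left(-25\right) \frac{1}{8 - 25} + \left(-22 + 6\right)\right)^{2} = \left(2 \left(-25\right) \frac{1}{-17} - 16\right)^{2} = \left(2 \left(-25\right) \left(- \frac{1}{17}\right) - 16\right)^{2} = \left(\frac{50}{17} - 16\right)^{2} = \left(- \frac{222}{17}\right)^{2} = \frac{49284}{289}$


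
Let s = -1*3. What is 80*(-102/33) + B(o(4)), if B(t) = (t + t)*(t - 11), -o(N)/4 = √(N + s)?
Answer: -1400/11 ≈ -127.27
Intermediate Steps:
s = -3
o(N) = -4*√(-3 + N) (o(N) = -4*√(N - 3) = -4*√(-3 + N))
B(t) = 2*t*(-11 + t) (B(t) = (2*t)*(-11 + t) = 2*t*(-11 + t))
80*(-102/33) + B(o(4)) = 80*(-102/33) + 2*(-4*√(-3 + 4))*(-11 - 4*√(-3 + 4)) = 80*(-102*1/33) + 2*(-4*√1)*(-11 - 4*√1) = 80*(-34/11) + 2*(-4*1)*(-11 - 4*1) = -2720/11 + 2*(-4)*(-11 - 4) = -2720/11 + 2*(-4)*(-15) = -2720/11 + 120 = -1400/11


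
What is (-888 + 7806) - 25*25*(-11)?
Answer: 13793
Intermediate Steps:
(-888 + 7806) - 25*25*(-11) = 6918 - 625*(-11) = 6918 - 1*(-6875) = 6918 + 6875 = 13793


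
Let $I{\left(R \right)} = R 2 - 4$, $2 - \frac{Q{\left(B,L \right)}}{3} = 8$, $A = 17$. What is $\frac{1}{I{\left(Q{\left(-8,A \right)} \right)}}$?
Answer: $- \frac{1}{40} \approx -0.025$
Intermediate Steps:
$Q{\left(B,L \right)} = -18$ ($Q{\left(B,L \right)} = 6 - 24 = -18$)
$I{\left(R \right)} = -4 + 2 R$ ($I{\left(R \right)} = 2 R - 4 = -4 + 2 R$)
$\frac{1}{I{\left(Q{\left(-8,A \right)} \right)}} = \frac{1}{-4 + 2 \left(-18\right)} = \frac{1}{-4 - 36} = \frac{1}{-40} = - \frac{1}{40}$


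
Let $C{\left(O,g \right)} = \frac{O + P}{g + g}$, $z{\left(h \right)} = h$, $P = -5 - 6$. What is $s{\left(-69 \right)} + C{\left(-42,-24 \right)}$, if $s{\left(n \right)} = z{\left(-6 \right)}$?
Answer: $- \frac{235}{48} \approx -4.8958$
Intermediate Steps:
$P = -11$ ($P = -5 - 6 = -11$)
$s{\left(n \right)} = -6$
$C{\left(O,g \right)} = \frac{-11 + O}{2 g}$ ($C{\left(O,g \right)} = \frac{O - 11}{g + g} = \frac{-11 + O}{2 g}$)
$s{\left(-69 \right)} + C{\left(-42,-24 \right)} = -6 + \frac{-11 - 42}{2 \left(-24\right)} = -6 + \frac{1}{2} \left(- \frac{1}{24}\right) \left(-53\right) = -6 + \frac{53}{48} = - \frac{235}{48}$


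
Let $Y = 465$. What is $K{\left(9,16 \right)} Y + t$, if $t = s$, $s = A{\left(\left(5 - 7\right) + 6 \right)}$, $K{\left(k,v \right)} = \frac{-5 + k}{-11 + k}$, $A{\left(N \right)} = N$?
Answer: $-926$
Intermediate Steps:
$K{\left(k,v \right)} = \frac{-5 + k}{-11 + k}$
$s = 4$ ($s = \left(5 - 7\right) + 6 = -2 + 6 = 4$)
$t = 4$
$K{\left(9,16 \right)} Y + t = \frac{-5 + 9}{-11 + 9} \cdot 465 + 4 = \frac{1}{-2} \cdot 4 \cdot 465 + 4 = \left(- \frac{1}{2}\right) 4 \cdot 465 + 4 = \left(-2\right) 465 + 4 = -930 + 4 = -926$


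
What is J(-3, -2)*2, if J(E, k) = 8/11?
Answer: 16/11 ≈ 1.4545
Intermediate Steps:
J(E, k) = 8/11 (J(E, k) = 8*(1/11) = 8/11)
J(-3, -2)*2 = (8/11)*2 = 16/11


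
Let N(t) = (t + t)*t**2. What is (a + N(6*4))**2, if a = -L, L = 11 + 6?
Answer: 763472161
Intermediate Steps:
L = 17
a = -17 (a = -1*17 = -17)
N(t) = 2*t**3 (N(t) = (2*t)*t**2 = 2*t**3)
(a + N(6*4))**2 = (-17 + 2*(6*4)**3)**2 = (-17 + 2*24**3)**2 = (-17 + 2*13824)**2 = (-17 + 27648)**2 = 27631**2 = 763472161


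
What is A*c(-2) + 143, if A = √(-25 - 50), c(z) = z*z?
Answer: 143 + 20*I*√3 ≈ 143.0 + 34.641*I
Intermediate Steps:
c(z) = z²
A = 5*I*√3 (A = √(-75) = 5*I*√3 ≈ 8.6602*I)
A*c(-2) + 143 = (5*I*√3)*(-2)² + 143 = (5*I*√3)*4 + 143 = 20*I*√3 + 143 = 143 + 20*I*√3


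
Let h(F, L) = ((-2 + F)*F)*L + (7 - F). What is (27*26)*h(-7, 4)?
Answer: 186732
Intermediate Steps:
h(F, L) = 7 - F + F*L*(-2 + F) (h(F, L) = (F*(-2 + F))*L + (7 - F) = F*L*(-2 + F) + (7 - F) = 7 - F + F*L*(-2 + F))
(27*26)*h(-7, 4) = (27*26)*(7 - 1*(-7) + 4*(-7)**2 - 2*(-7)*4) = 702*(7 + 7 + 4*49 + 56) = 702*(7 + 7 + 196 + 56) = 702*266 = 186732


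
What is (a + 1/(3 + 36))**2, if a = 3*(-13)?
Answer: 2310400/1521 ≈ 1519.0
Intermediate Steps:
a = -39
(a + 1/(3 + 36))**2 = (-39 + 1/(3 + 36))**2 = (-39 + 1/39)**2 = (-1520/39)**2 = 2310400/1521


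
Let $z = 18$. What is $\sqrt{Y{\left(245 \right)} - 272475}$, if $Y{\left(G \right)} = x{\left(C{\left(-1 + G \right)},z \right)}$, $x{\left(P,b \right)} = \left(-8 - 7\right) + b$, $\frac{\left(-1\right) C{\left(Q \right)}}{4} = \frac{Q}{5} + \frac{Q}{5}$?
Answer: $2 i \sqrt{68118} \approx 521.99 i$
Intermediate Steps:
$C{\left(Q \right)} = - \frac{8 Q}{5}$ ($C{\left(Q \right)} = - 4 \left(\frac{Q}{5} + \frac{Q}{5}\right) = - 4 \frac{2 Q}{5} = - \frac{8 Q}{5}$)
$x{\left(P,b \right)} = -15 + b$
$Y{\left(G \right)} = 3$ ($Y{\left(G \right)} = -15 + 18 = 3$)
$\sqrt{Y{\left(245 \right)} - 272475} = \sqrt{3 - 272475} = \sqrt{-272472} = 2 i \sqrt{68118}$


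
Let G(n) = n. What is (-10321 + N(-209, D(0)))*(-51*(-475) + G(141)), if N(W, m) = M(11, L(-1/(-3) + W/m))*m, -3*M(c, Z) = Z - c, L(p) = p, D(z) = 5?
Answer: -748052444/3 ≈ -2.4935e+8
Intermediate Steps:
M(c, Z) = -Z/3 + c/3 (M(c, Z) = -(Z - c)/3 = -Z/3 + c/3)
N(W, m) = m*(32/9 - W/(3*m)) (N(W, m) = (-(-1/(-3) + W/m)/3 + (⅓)*11)*m = (-(-1*(-⅓) + W/m)/3 + 11/3)*m = (-(⅓ + W/m)/3 + 11/3)*m = ((-⅑ - W/(3*m)) + 11/3)*m = (32/9 - W/(3*m))*m = m*(32/9 - W/(3*m)))
(-10321 + N(-209, D(0)))*(-51*(-475) + G(141)) = (-10321 + (-⅓*(-209) + (32/9)*5))*(-51*(-475) + 141) = (-10321 + (209/3 + 160/9))*(24225 + 141) = (-10321 + 787/9)*24366 = -92102/9*24366 = -748052444/3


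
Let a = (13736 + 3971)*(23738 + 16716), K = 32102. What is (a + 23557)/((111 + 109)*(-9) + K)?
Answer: 716342535/30122 ≈ 23781.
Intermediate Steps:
a = 716318978 (a = 17707*40454 = 716318978)
(a + 23557)/((111 + 109)*(-9) + K) = (716318978 + 23557)/((111 + 109)*(-9) + 32102) = 716342535/(220*(-9) + 32102) = 716342535/(-1980 + 32102) = 716342535/30122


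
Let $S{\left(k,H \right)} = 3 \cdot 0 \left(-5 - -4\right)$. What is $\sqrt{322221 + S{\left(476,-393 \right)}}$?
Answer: $\sqrt{322221} \approx 567.65$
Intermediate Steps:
$S{\left(k,H \right)} = 0$ ($S{\left(k,H \right)} = 0 \left(-5 + 4\right) = 0 \left(-1\right) = 0$)
$\sqrt{322221 + S{\left(476,-393 \right)}} = \sqrt{322221 + 0} = \sqrt{322221}$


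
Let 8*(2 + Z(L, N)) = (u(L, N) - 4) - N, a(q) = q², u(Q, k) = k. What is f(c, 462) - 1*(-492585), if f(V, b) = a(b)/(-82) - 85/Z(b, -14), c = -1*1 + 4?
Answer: 20090657/41 ≈ 4.9002e+5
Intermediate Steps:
c = 3 (c = -1 + 4 = 3)
Z(L, N) = -5/2 (Z(L, N) = -2 + ((N - 4) - N)/8 = -2 + ((-4 + N) - N)/8 = -2 + (⅛)*(-4) = -2 - ½ = -5/2)
f(V, b) = 34 - b²/82 (f(V, b) = b²/(-82) - 85/(-5/2) = b²*(-1/82) - 85*(-⅖) = -b²/82 + 34 = 34 - b²/82)
f(c, 462) - 1*(-492585) = (34 - 1/82*462²) - 1*(-492585) = (34 - 1/82*213444) + 492585 = (34 - 106722/41) + 492585 = -105328/41 + 492585 = 20090657/41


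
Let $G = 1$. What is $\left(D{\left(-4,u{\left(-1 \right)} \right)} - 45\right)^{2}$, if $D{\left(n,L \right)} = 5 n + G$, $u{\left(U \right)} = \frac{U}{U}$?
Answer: $4096$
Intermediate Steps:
$u{\left(U \right)} = 1$
$D{\left(n,L \right)} = 1 + 5 n$ ($D{\left(n,L \right)} = 5 n + 1 = 1 + 5 n$)
$\left(D{\left(-4,u{\left(-1 \right)} \right)} - 45\right)^{2} = \left(\left(1 + 5 \left(-4\right)\right) - 45\right)^{2} = \left(\left(1 - 20\right) - 45\right)^{2} = \left(-19 - 45\right)^{2} = \left(-64\right)^{2} = 4096$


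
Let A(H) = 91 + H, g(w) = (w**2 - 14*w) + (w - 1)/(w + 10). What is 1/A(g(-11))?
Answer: 1/378 ≈ 0.0026455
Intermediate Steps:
g(w) = w**2 - 14*w + (-1 + w)/(10 + w) (g(w) = (w**2 - 14*w) + (-1 + w)/(10 + w) = w**2 - 14*w + (-1 + w)/(10 + w))
1/A(g(-11)) = 1/(91 + (-1 + (-11)**3 - 139*(-11) - 4*(-11)**2)/(10 - 11)) = 1/(91 + (-1 - 1331 + 1529 - 4*121)/(-1)) = 1/(91 - (-1 - 1331 + 1529 - 484)) = 1/(91 - 1*(-287)) = 1/(91 + 287) = 1/378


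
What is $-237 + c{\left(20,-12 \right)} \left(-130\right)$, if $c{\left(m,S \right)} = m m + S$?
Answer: $-50677$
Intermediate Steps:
$c{\left(m,S \right)} = S + m^{2}$ ($c{\left(m,S \right)} = m^{2} + S = S + m^{2}$)
$-237 + c{\left(20,-12 \right)} \left(-130\right) = -237 + \left(-12 + 20^{2}\right) \left(-130\right) = -237 + \left(-12 + 400\right) \left(-130\right) = -237 + 388 \left(-130\right) = -237 - 50440 = -50677$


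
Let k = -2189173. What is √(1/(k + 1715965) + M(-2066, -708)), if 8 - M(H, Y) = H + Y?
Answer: √155740401615810/236604 ≈ 52.745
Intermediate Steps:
M(H, Y) = 8 - H - Y (M(H, Y) = 8 - (H + Y) = 8 + (-H - Y) = 8 - H - Y)
√(1/(k + 1715965) + M(-2066, -708)) = √(1/(-2189173 + 1715965) + (8 - 1*(-2066) - 1*(-708))) = √(1/(-473208) + (8 + 2066 + 708)) = √(-1/473208 + 2782) = √(1316464655/473208) = √155740401615810/236604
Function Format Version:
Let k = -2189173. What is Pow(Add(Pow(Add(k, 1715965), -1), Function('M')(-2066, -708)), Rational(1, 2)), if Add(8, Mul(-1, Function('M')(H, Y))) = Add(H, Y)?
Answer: Mul(Rational(1, 236604), Pow(155740401615810, Rational(1, 2))) ≈ 52.745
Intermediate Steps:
Function('M')(H, Y) = Add(8, Mul(-1, H), Mul(-1, Y)) (Function('M')(H, Y) = Add(8, Mul(-1, Add(H, Y))) = Add(8, Add(Mul(-1, H), Mul(-1, Y))) = Add(8, Mul(-1, H), Mul(-1, Y)))
Pow(Add(Pow(Add(k, 1715965), -1), Function('M')(-2066, -708)), Rational(1, 2)) = Pow(Add(Pow(Add(-2189173, 1715965), -1), Add(8, Mul(-1, -2066), Mul(-1, -708))), Rational(1, 2)) = Pow(Add(Pow(-473208, -1), Add(8, 2066, 708)), Rational(1, 2)) = Pow(Add(Rational(-1, 473208), 2782), Rational(1, 2)) = Pow(Rational(1316464655, 473208), Rational(1, 2)) = Mul(Rational(1, 236604), Pow(155740401615810, Rational(1, 2)))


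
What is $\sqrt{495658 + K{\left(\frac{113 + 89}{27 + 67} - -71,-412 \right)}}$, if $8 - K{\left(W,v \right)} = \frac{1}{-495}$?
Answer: $\frac{\sqrt{13494506905}}{165} \approx 704.04$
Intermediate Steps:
$K{\left(W,v \right)} = \frac{3961}{495}$ ($K{\left(W,v \right)} = 8 - \frac{1}{-495} = 8 - - \frac{1}{495} = 8 + \frac{1}{495} = \frac{3961}{495}$)
$\sqrt{495658 + K{\left(\frac{113 + 89}{27 + 67} - -71,-412 \right)}} = \sqrt{495658 + \frac{3961}{495}} = \sqrt{\frac{245354671}{495}} = \frac{\sqrt{13494506905}}{165}$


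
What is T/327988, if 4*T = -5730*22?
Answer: -31515/327988 ≈ -0.096086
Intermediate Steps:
T = -31515 (T = (-5730*22)/4 = (¼)*(-126060) = -31515)
T/327988 = -31515/327988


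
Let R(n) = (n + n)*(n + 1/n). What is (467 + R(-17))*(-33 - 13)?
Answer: -48162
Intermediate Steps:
R(n) = 2*n*(n + 1/n) (R(n) = (2*n)*(n + 1/n) = 2*n*(n + 1/n))
(467 + R(-17))*(-33 - 13) = (467 + (2 + 2*(-17)²))*(-33 - 13) = (467 + (2 + 2*289))*(-46) = (467 + (2 + 578))*(-46) = (467 + 580)*(-46) = 1047*(-46) = -48162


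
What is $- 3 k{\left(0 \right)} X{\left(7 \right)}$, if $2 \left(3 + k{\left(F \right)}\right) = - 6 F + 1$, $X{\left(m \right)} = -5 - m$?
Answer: $-90$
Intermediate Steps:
$k{\left(F \right)} = - \frac{5}{2} - 3 F$ ($k{\left(F \right)} = -3 + \frac{- 6 F + 1}{2} = -3 + \frac{1 - 6 F}{2} = -3 - \left(- \frac{1}{2} + 3 F\right) = - \frac{5}{2} - 3 F$)
$- 3 k{\left(0 \right)} X{\left(7 \right)} = - 3 \left(- \frac{5}{2} - 0\right) \left(-5 - 7\right) = - 3 \left(- \frac{5}{2} + 0\right) \left(-5 - 7\right) = \left(-3\right) \left(- \frac{5}{2}\right) \left(-12\right) = \frac{15}{2} \left(-12\right) = -90$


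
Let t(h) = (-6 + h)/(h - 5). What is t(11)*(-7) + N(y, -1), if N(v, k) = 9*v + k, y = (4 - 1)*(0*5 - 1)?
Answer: -203/6 ≈ -33.833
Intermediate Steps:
y = -3 (y = 3*(0 - 1) = 3*(-1) = -3)
N(v, k) = k + 9*v
t(h) = (-6 + h)/(-5 + h)
t(11)*(-7) + N(y, -1) = ((-6 + 11)/(-5 + 11))*(-7) + (-1 + 9*(-3)) = (5/6)*(-7) + (-1 - 27) = ((⅙)*5)*(-7) - 28 = (⅚)*(-7) - 28 = -35/6 - 28 = -203/6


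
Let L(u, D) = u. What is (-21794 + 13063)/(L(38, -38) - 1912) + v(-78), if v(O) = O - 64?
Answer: -257377/1874 ≈ -137.34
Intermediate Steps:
v(O) = -64 + O
(-21794 + 13063)/(L(38, -38) - 1912) + v(-78) = (-21794 + 13063)/(38 - 1912) + (-64 - 78) = -8731/(-1874) - 142 = -8731*(-1/1874) - 142 = 8731/1874 - 142 = -257377/1874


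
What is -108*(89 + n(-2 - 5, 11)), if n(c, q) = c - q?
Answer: -7668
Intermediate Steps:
-108*(89 + n(-2 - 5, 11)) = -108*(89 + ((-2 - 5) - 1*11)) = -108*(89 + (-7 - 11)) = -108*(89 - 18) = -108*71 = -7668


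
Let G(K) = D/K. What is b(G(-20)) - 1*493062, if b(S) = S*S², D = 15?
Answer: -31555995/64 ≈ -4.9306e+5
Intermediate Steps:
G(K) = 15/K
b(S) = S³
b(G(-20)) - 1*493062 = (15/(-20))³ - 1*493062 = (15*(-1/20))³ - 493062 = (-¾)³ - 493062 = -27/64 - 493062 = -31555995/64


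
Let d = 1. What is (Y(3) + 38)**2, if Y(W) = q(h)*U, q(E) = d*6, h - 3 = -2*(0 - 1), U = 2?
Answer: 2500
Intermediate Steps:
h = 5 (h = 3 - 2*(0 - 1) = 3 - 2*(-1) = 3 + 2 = 5)
q(E) = 6 (q(E) = 1*6 = 6)
Y(W) = 12 (Y(W) = 6*2 = 12)
(Y(3) + 38)**2 = (12 + 38)**2 = 50**2 = 2500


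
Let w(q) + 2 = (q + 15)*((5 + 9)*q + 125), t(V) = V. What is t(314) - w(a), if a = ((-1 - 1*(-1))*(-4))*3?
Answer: -1559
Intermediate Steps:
a = 0 (a = ((-1 + 1)*(-4))*3 = (0*(-4))*3 = 0*3 = 0)
w(q) = -2 + (15 + q)*(125 + 14*q) (w(q) = -2 + (q + 15)*((5 + 9)*q + 125) = -2 + (15 + q)*(14*q + 125) = -2 + (15 + q)*(125 + 14*q))
t(314) - w(a) = 314 - (1873 + 14*0² + 335*0) = 314 - (1873 + 14*0 + 0) = 314 - (1873 + 0 + 0) = 314 - 1*1873 = 314 - 1873 = -1559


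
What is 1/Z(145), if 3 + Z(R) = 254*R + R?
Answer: 1/36972 ≈ 2.7047e-5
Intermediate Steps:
Z(R) = -3 + 255*R (Z(R) = -3 + (254*R + R) = -3 + 255*R)
1/Z(145) = 1/(-3 + 255*145) = 1/(-3 + 36975) = 1/36972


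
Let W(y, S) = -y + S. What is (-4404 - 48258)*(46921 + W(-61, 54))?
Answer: -2477009832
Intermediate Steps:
W(y, S) = S - y
(-4404 - 48258)*(46921 + W(-61, 54)) = (-4404 - 48258)*(46921 + (54 - 1*(-61))) = -52662*(46921 + (54 + 61)) = -52662*(46921 + 115) = -52662*47036 = -2477009832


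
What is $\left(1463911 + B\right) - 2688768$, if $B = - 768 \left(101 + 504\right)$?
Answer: $-1689497$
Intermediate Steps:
$B = -464640$ ($B = \left(-768\right) 605 = -464640$)
$\left(1463911 + B\right) - 2688768 = \left(1463911 - 464640\right) - 2688768 = 999271 - 2688768 = -1689497$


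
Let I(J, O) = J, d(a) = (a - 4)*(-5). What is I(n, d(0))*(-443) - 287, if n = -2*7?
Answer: 5915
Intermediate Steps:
n = -14
d(a) = 20 - 5*a (d(a) = (-4 + a)*(-5) = 20 - 5*a)
I(n, d(0))*(-443) - 287 = -14*(-443) - 287 = 6202 - 287 = 5915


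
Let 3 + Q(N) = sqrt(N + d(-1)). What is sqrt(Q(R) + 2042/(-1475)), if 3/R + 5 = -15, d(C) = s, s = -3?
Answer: sqrt(-1526212 + 104430*I*sqrt(35))/590 ≈ 0.4157 + 2.1348*I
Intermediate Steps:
d(C) = -3
R = -3/20 (R = 3/(-5 - 15) = 3/(-20) = 3*(-1/20) = -3/20 ≈ -0.15000)
Q(N) = -3 + sqrt(-3 + N) (Q(N) = -3 + sqrt(N - 3) = -3 + sqrt(-3 + N))
sqrt(Q(R) + 2042/(-1475)) = sqrt((-3 + sqrt(-3 - 3/20)) + 2042/(-1475)) = sqrt((-3 + sqrt(-63/20)) + 2042*(-1/1475)) = sqrt((-3 + 3*I*sqrt(35)/10) - 2042/1475) = sqrt(-6467/1475 + 3*I*sqrt(35)/10)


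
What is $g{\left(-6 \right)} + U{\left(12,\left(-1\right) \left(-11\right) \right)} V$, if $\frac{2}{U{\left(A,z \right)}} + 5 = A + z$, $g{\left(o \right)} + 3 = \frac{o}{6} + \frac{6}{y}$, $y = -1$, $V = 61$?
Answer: $- \frac{29}{9} \approx -3.2222$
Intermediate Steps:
$g{\left(o \right)} = -9 + \frac{o}{6}$ ($g{\left(o \right)} = -3 + \left(\frac{o}{6} + \frac{6}{-1}\right) = -3 + \left(o \frac{1}{6} + 6 \left(-1\right)\right) = -3 + \left(\frac{o}{6} - 6\right) = -3 + \left(-6 + \frac{o}{6}\right) = -9 + \frac{o}{6}$)
$U{\left(A,z \right)} = \frac{2}{-5 + A + z}$ ($U{\left(A,z \right)} = \frac{2}{-5 + \left(A + z\right)} = \frac{2}{-5 + A + z}$)
$g{\left(-6 \right)} + U{\left(12,\left(-1\right) \left(-11\right) \right)} V = \left(-9 + \frac{1}{6} \left(-6\right)\right) + \frac{2}{-5 + 12 - -11} \cdot 61 = \left(-9 - 1\right) + \frac{2}{-5 + 12 + 11} \cdot 61 = -10 + \frac{2}{18} \cdot 61 = -10 + 2 \cdot \frac{1}{18} \cdot 61 = -10 + \frac{1}{9} \cdot 61 = -10 + \frac{61}{9} = - \frac{29}{9}$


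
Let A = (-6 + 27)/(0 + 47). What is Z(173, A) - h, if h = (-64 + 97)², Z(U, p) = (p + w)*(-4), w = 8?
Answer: -52771/47 ≈ -1122.8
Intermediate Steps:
A = 21/47 ≈ 0.44681
Z(U, p) = -32 - 4*p (Z(U, p) = (p + 8)*(-4) = (8 + p)*(-4) = -32 - 4*p)
h = 1089 (h = 33² = 1089)
Z(173, A) - h = (-32 - 4*21/47) - 1*1089 = (-32 - 84/47) - 1089 = -1588/47 - 1089 = -52771/47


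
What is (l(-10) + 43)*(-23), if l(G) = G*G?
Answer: -3289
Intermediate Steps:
l(G) = G**2
(l(-10) + 43)*(-23) = ((-10)**2 + 43)*(-23) = (100 + 43)*(-23) = 143*(-23) = -3289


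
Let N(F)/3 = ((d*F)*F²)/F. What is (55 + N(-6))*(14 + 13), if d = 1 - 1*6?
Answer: -13095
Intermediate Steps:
d = -5 (d = 1 - 6 = -5)
N(F) = -15*F² (N(F) = 3*(((-5*F)*F²)/F) = 3*((-5*F³)/F) = 3*(-5*F²) = -15*F²)
(55 + N(-6))*(14 + 13) = (55 - 15*(-6)²)*(14 + 13) = (55 - 15*36)*27 = (55 - 540)*27 = -485*27 = -13095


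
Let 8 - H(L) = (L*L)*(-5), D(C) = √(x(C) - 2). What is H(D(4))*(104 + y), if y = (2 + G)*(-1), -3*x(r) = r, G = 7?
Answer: -2470/3 ≈ -823.33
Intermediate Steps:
x(r) = -r/3
D(C) = √(-2 - C/3) (D(C) = √(-C/3 - 2) = √(-2 - C/3))
y = -9 (y = (2 + 7)*(-1) = 9*(-1) = -9)
H(L) = 8 + 5*L² (H(L) = 8 - L*L*(-5) = 8 - L²*(-5) = 8 - (-5)*L² = 8 + 5*L²)
H(D(4))*(104 + y) = (8 + 5*(√(-18 - 3*4)/3)²)*(104 - 9) = (8 + 5*(√(-18 - 12)/3)²)*95 = (8 + 5*(√(-30)/3)²)*95 = (8 + 5*((I*√30)/3)²)*95 = (8 + 5*(I*√30/3)²)*95 = (8 + 5*(-10/3))*95 = (8 - 50/3)*95 = -26/3*95 = -2470/3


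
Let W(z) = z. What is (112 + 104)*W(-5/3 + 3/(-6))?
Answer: -468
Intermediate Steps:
(112 + 104)*W(-5/3 + 3/(-6)) = (112 + 104)*(-5/3 + 3/(-6)) = 216*(-5*1/3 + 3*(-1/6)) = 216*(-5/3 - 1/2) = 216*(-13/6) = -468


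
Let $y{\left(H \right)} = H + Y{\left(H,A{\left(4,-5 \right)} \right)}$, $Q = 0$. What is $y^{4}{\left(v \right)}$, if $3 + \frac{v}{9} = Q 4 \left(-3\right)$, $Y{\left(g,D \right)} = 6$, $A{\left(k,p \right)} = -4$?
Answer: $194481$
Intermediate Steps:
$v = -27$ ($v = -27 + 9 \cdot 0 \cdot 4 \left(-3\right) = -27 + 9 \cdot 0 \left(-3\right) = -27 + 9 \cdot 0 = -27 + 0 = -27$)
$y{\left(H \right)} = 6 + H$ ($y{\left(H \right)} = H + 6 = 6 + H$)
$y^{4}{\left(v \right)} = \left(6 - 27\right)^{4} = \left(-21\right)^{4} = 194481$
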